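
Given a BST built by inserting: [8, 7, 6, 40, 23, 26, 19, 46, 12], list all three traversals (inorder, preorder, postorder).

Tree insertion order: [8, 7, 6, 40, 23, 26, 19, 46, 12]
Tree (level-order array): [8, 7, 40, 6, None, 23, 46, None, None, 19, 26, None, None, 12]
Inorder (L, root, R): [6, 7, 8, 12, 19, 23, 26, 40, 46]
Preorder (root, L, R): [8, 7, 6, 40, 23, 19, 12, 26, 46]
Postorder (L, R, root): [6, 7, 12, 19, 26, 23, 46, 40, 8]


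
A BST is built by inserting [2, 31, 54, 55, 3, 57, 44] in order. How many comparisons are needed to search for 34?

Search path for 34: 2 -> 31 -> 54 -> 44
Found: False
Comparisons: 4


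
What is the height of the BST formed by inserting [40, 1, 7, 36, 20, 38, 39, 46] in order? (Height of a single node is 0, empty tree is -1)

Insertion order: [40, 1, 7, 36, 20, 38, 39, 46]
Tree (level-order array): [40, 1, 46, None, 7, None, None, None, 36, 20, 38, None, None, None, 39]
Compute height bottom-up (empty subtree = -1):
  height(20) = 1 + max(-1, -1) = 0
  height(39) = 1 + max(-1, -1) = 0
  height(38) = 1 + max(-1, 0) = 1
  height(36) = 1 + max(0, 1) = 2
  height(7) = 1 + max(-1, 2) = 3
  height(1) = 1 + max(-1, 3) = 4
  height(46) = 1 + max(-1, -1) = 0
  height(40) = 1 + max(4, 0) = 5
Height = 5


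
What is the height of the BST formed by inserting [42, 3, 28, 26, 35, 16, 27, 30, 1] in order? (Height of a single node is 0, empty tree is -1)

Insertion order: [42, 3, 28, 26, 35, 16, 27, 30, 1]
Tree (level-order array): [42, 3, None, 1, 28, None, None, 26, 35, 16, 27, 30]
Compute height bottom-up (empty subtree = -1):
  height(1) = 1 + max(-1, -1) = 0
  height(16) = 1 + max(-1, -1) = 0
  height(27) = 1 + max(-1, -1) = 0
  height(26) = 1 + max(0, 0) = 1
  height(30) = 1 + max(-1, -1) = 0
  height(35) = 1 + max(0, -1) = 1
  height(28) = 1 + max(1, 1) = 2
  height(3) = 1 + max(0, 2) = 3
  height(42) = 1 + max(3, -1) = 4
Height = 4


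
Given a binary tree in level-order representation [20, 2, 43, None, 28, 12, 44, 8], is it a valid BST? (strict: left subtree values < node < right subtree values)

Level-order array: [20, 2, 43, None, 28, 12, 44, 8]
Validate using subtree bounds (lo, hi): at each node, require lo < value < hi,
then recurse left with hi=value and right with lo=value.
Preorder trace (stopping at first violation):
  at node 20 with bounds (-inf, +inf): OK
  at node 2 with bounds (-inf, 20): OK
  at node 28 with bounds (2, 20): VIOLATION
Node 28 violates its bound: not (2 < 28 < 20).
Result: Not a valid BST


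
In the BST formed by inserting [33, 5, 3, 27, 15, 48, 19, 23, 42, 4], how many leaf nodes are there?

Tree built from: [33, 5, 3, 27, 15, 48, 19, 23, 42, 4]
Tree (level-order array): [33, 5, 48, 3, 27, 42, None, None, 4, 15, None, None, None, None, None, None, 19, None, 23]
Rule: A leaf has 0 children.
Per-node child counts:
  node 33: 2 child(ren)
  node 5: 2 child(ren)
  node 3: 1 child(ren)
  node 4: 0 child(ren)
  node 27: 1 child(ren)
  node 15: 1 child(ren)
  node 19: 1 child(ren)
  node 23: 0 child(ren)
  node 48: 1 child(ren)
  node 42: 0 child(ren)
Matching nodes: [4, 23, 42]
Count of leaf nodes: 3


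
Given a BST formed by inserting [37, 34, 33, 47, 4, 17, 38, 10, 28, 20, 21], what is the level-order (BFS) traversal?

Tree insertion order: [37, 34, 33, 47, 4, 17, 38, 10, 28, 20, 21]
Tree (level-order array): [37, 34, 47, 33, None, 38, None, 4, None, None, None, None, 17, 10, 28, None, None, 20, None, None, 21]
BFS from the root, enqueuing left then right child of each popped node:
  queue [37] -> pop 37, enqueue [34, 47], visited so far: [37]
  queue [34, 47] -> pop 34, enqueue [33], visited so far: [37, 34]
  queue [47, 33] -> pop 47, enqueue [38], visited so far: [37, 34, 47]
  queue [33, 38] -> pop 33, enqueue [4], visited so far: [37, 34, 47, 33]
  queue [38, 4] -> pop 38, enqueue [none], visited so far: [37, 34, 47, 33, 38]
  queue [4] -> pop 4, enqueue [17], visited so far: [37, 34, 47, 33, 38, 4]
  queue [17] -> pop 17, enqueue [10, 28], visited so far: [37, 34, 47, 33, 38, 4, 17]
  queue [10, 28] -> pop 10, enqueue [none], visited so far: [37, 34, 47, 33, 38, 4, 17, 10]
  queue [28] -> pop 28, enqueue [20], visited so far: [37, 34, 47, 33, 38, 4, 17, 10, 28]
  queue [20] -> pop 20, enqueue [21], visited so far: [37, 34, 47, 33, 38, 4, 17, 10, 28, 20]
  queue [21] -> pop 21, enqueue [none], visited so far: [37, 34, 47, 33, 38, 4, 17, 10, 28, 20, 21]
Result: [37, 34, 47, 33, 38, 4, 17, 10, 28, 20, 21]


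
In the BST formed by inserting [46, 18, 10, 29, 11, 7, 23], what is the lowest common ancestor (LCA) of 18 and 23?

Tree insertion order: [46, 18, 10, 29, 11, 7, 23]
Tree (level-order array): [46, 18, None, 10, 29, 7, 11, 23]
In a BST, the LCA of p=18, q=23 is the first node v on the
root-to-leaf path with p <= v <= q (go left if both < v, right if both > v).
Walk from root:
  at 46: both 18 and 23 < 46, go left
  at 18: 18 <= 18 <= 23, this is the LCA
LCA = 18


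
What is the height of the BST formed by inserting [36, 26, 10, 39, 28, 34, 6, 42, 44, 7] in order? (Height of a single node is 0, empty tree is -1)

Insertion order: [36, 26, 10, 39, 28, 34, 6, 42, 44, 7]
Tree (level-order array): [36, 26, 39, 10, 28, None, 42, 6, None, None, 34, None, 44, None, 7]
Compute height bottom-up (empty subtree = -1):
  height(7) = 1 + max(-1, -1) = 0
  height(6) = 1 + max(-1, 0) = 1
  height(10) = 1 + max(1, -1) = 2
  height(34) = 1 + max(-1, -1) = 0
  height(28) = 1 + max(-1, 0) = 1
  height(26) = 1 + max(2, 1) = 3
  height(44) = 1 + max(-1, -1) = 0
  height(42) = 1 + max(-1, 0) = 1
  height(39) = 1 + max(-1, 1) = 2
  height(36) = 1 + max(3, 2) = 4
Height = 4


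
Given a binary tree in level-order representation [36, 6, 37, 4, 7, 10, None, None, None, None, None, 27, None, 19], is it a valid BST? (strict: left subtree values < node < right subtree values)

Level-order array: [36, 6, 37, 4, 7, 10, None, None, None, None, None, 27, None, 19]
Validate using subtree bounds (lo, hi): at each node, require lo < value < hi,
then recurse left with hi=value and right with lo=value.
Preorder trace (stopping at first violation):
  at node 36 with bounds (-inf, +inf): OK
  at node 6 with bounds (-inf, 36): OK
  at node 4 with bounds (-inf, 6): OK
  at node 7 with bounds (6, 36): OK
  at node 37 with bounds (36, +inf): OK
  at node 10 with bounds (36, 37): VIOLATION
Node 10 violates its bound: not (36 < 10 < 37).
Result: Not a valid BST


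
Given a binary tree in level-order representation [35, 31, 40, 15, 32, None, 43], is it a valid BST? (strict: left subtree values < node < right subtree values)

Level-order array: [35, 31, 40, 15, 32, None, 43]
Validate using subtree bounds (lo, hi): at each node, require lo < value < hi,
then recurse left with hi=value and right with lo=value.
Preorder trace (stopping at first violation):
  at node 35 with bounds (-inf, +inf): OK
  at node 31 with bounds (-inf, 35): OK
  at node 15 with bounds (-inf, 31): OK
  at node 32 with bounds (31, 35): OK
  at node 40 with bounds (35, +inf): OK
  at node 43 with bounds (40, +inf): OK
No violation found at any node.
Result: Valid BST


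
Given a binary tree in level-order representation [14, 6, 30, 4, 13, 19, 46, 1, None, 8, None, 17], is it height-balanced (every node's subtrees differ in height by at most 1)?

Tree (level-order array): [14, 6, 30, 4, 13, 19, 46, 1, None, 8, None, 17]
Definition: a tree is height-balanced if, at every node, |h(left) - h(right)| <= 1 (empty subtree has height -1).
Bottom-up per-node check:
  node 1: h_left=-1, h_right=-1, diff=0 [OK], height=0
  node 4: h_left=0, h_right=-1, diff=1 [OK], height=1
  node 8: h_left=-1, h_right=-1, diff=0 [OK], height=0
  node 13: h_left=0, h_right=-1, diff=1 [OK], height=1
  node 6: h_left=1, h_right=1, diff=0 [OK], height=2
  node 17: h_left=-1, h_right=-1, diff=0 [OK], height=0
  node 19: h_left=0, h_right=-1, diff=1 [OK], height=1
  node 46: h_left=-1, h_right=-1, diff=0 [OK], height=0
  node 30: h_left=1, h_right=0, diff=1 [OK], height=2
  node 14: h_left=2, h_right=2, diff=0 [OK], height=3
All nodes satisfy the balance condition.
Result: Balanced


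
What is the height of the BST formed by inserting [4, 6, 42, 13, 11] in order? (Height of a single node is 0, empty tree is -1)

Insertion order: [4, 6, 42, 13, 11]
Tree (level-order array): [4, None, 6, None, 42, 13, None, 11]
Compute height bottom-up (empty subtree = -1):
  height(11) = 1 + max(-1, -1) = 0
  height(13) = 1 + max(0, -1) = 1
  height(42) = 1 + max(1, -1) = 2
  height(6) = 1 + max(-1, 2) = 3
  height(4) = 1 + max(-1, 3) = 4
Height = 4


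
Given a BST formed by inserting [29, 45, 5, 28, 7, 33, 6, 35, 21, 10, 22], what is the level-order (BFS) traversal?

Tree insertion order: [29, 45, 5, 28, 7, 33, 6, 35, 21, 10, 22]
Tree (level-order array): [29, 5, 45, None, 28, 33, None, 7, None, None, 35, 6, 21, None, None, None, None, 10, 22]
BFS from the root, enqueuing left then right child of each popped node:
  queue [29] -> pop 29, enqueue [5, 45], visited so far: [29]
  queue [5, 45] -> pop 5, enqueue [28], visited so far: [29, 5]
  queue [45, 28] -> pop 45, enqueue [33], visited so far: [29, 5, 45]
  queue [28, 33] -> pop 28, enqueue [7], visited so far: [29, 5, 45, 28]
  queue [33, 7] -> pop 33, enqueue [35], visited so far: [29, 5, 45, 28, 33]
  queue [7, 35] -> pop 7, enqueue [6, 21], visited so far: [29, 5, 45, 28, 33, 7]
  queue [35, 6, 21] -> pop 35, enqueue [none], visited so far: [29, 5, 45, 28, 33, 7, 35]
  queue [6, 21] -> pop 6, enqueue [none], visited so far: [29, 5, 45, 28, 33, 7, 35, 6]
  queue [21] -> pop 21, enqueue [10, 22], visited so far: [29, 5, 45, 28, 33, 7, 35, 6, 21]
  queue [10, 22] -> pop 10, enqueue [none], visited so far: [29, 5, 45, 28, 33, 7, 35, 6, 21, 10]
  queue [22] -> pop 22, enqueue [none], visited so far: [29, 5, 45, 28, 33, 7, 35, 6, 21, 10, 22]
Result: [29, 5, 45, 28, 33, 7, 35, 6, 21, 10, 22]


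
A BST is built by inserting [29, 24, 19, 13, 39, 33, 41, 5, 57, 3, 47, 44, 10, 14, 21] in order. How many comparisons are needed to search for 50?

Search path for 50: 29 -> 39 -> 41 -> 57 -> 47
Found: False
Comparisons: 5


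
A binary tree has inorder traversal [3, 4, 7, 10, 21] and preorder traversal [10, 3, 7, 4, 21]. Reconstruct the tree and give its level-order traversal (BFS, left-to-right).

Inorder:  [3, 4, 7, 10, 21]
Preorder: [10, 3, 7, 4, 21]
Algorithm: preorder visits root first, so consume preorder in order;
for each root, split the current inorder slice at that value into
left-subtree inorder and right-subtree inorder, then recurse.
Recursive splits:
  root=10; inorder splits into left=[3, 4, 7], right=[21]
  root=3; inorder splits into left=[], right=[4, 7]
  root=7; inorder splits into left=[4], right=[]
  root=4; inorder splits into left=[], right=[]
  root=21; inorder splits into left=[], right=[]
Reconstructed level-order: [10, 3, 21, 7, 4]


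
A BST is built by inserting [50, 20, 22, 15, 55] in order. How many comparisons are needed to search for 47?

Search path for 47: 50 -> 20 -> 22
Found: False
Comparisons: 3


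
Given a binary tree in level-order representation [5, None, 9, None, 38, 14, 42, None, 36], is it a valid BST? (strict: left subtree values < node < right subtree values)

Level-order array: [5, None, 9, None, 38, 14, 42, None, 36]
Validate using subtree bounds (lo, hi): at each node, require lo < value < hi,
then recurse left with hi=value and right with lo=value.
Preorder trace (stopping at first violation):
  at node 5 with bounds (-inf, +inf): OK
  at node 9 with bounds (5, +inf): OK
  at node 38 with bounds (9, +inf): OK
  at node 14 with bounds (9, 38): OK
  at node 36 with bounds (14, 38): OK
  at node 42 with bounds (38, +inf): OK
No violation found at any node.
Result: Valid BST


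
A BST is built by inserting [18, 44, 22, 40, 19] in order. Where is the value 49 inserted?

Starting tree (level order): [18, None, 44, 22, None, 19, 40]
Insertion path: 18 -> 44
Result: insert 49 as right child of 44
Final tree (level order): [18, None, 44, 22, 49, 19, 40]


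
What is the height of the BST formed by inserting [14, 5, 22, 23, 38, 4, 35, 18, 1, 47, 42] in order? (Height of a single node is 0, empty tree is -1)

Insertion order: [14, 5, 22, 23, 38, 4, 35, 18, 1, 47, 42]
Tree (level-order array): [14, 5, 22, 4, None, 18, 23, 1, None, None, None, None, 38, None, None, 35, 47, None, None, 42]
Compute height bottom-up (empty subtree = -1):
  height(1) = 1 + max(-1, -1) = 0
  height(4) = 1 + max(0, -1) = 1
  height(5) = 1 + max(1, -1) = 2
  height(18) = 1 + max(-1, -1) = 0
  height(35) = 1 + max(-1, -1) = 0
  height(42) = 1 + max(-1, -1) = 0
  height(47) = 1 + max(0, -1) = 1
  height(38) = 1 + max(0, 1) = 2
  height(23) = 1 + max(-1, 2) = 3
  height(22) = 1 + max(0, 3) = 4
  height(14) = 1 + max(2, 4) = 5
Height = 5


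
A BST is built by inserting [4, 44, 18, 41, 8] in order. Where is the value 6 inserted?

Starting tree (level order): [4, None, 44, 18, None, 8, 41]
Insertion path: 4 -> 44 -> 18 -> 8
Result: insert 6 as left child of 8
Final tree (level order): [4, None, 44, 18, None, 8, 41, 6]


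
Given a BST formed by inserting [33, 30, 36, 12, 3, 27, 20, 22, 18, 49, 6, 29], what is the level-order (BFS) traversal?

Tree insertion order: [33, 30, 36, 12, 3, 27, 20, 22, 18, 49, 6, 29]
Tree (level-order array): [33, 30, 36, 12, None, None, 49, 3, 27, None, None, None, 6, 20, 29, None, None, 18, 22]
BFS from the root, enqueuing left then right child of each popped node:
  queue [33] -> pop 33, enqueue [30, 36], visited so far: [33]
  queue [30, 36] -> pop 30, enqueue [12], visited so far: [33, 30]
  queue [36, 12] -> pop 36, enqueue [49], visited so far: [33, 30, 36]
  queue [12, 49] -> pop 12, enqueue [3, 27], visited so far: [33, 30, 36, 12]
  queue [49, 3, 27] -> pop 49, enqueue [none], visited so far: [33, 30, 36, 12, 49]
  queue [3, 27] -> pop 3, enqueue [6], visited so far: [33, 30, 36, 12, 49, 3]
  queue [27, 6] -> pop 27, enqueue [20, 29], visited so far: [33, 30, 36, 12, 49, 3, 27]
  queue [6, 20, 29] -> pop 6, enqueue [none], visited so far: [33, 30, 36, 12, 49, 3, 27, 6]
  queue [20, 29] -> pop 20, enqueue [18, 22], visited so far: [33, 30, 36, 12, 49, 3, 27, 6, 20]
  queue [29, 18, 22] -> pop 29, enqueue [none], visited so far: [33, 30, 36, 12, 49, 3, 27, 6, 20, 29]
  queue [18, 22] -> pop 18, enqueue [none], visited so far: [33, 30, 36, 12, 49, 3, 27, 6, 20, 29, 18]
  queue [22] -> pop 22, enqueue [none], visited so far: [33, 30, 36, 12, 49, 3, 27, 6, 20, 29, 18, 22]
Result: [33, 30, 36, 12, 49, 3, 27, 6, 20, 29, 18, 22]


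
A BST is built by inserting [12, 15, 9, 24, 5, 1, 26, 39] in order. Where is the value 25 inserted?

Starting tree (level order): [12, 9, 15, 5, None, None, 24, 1, None, None, 26, None, None, None, 39]
Insertion path: 12 -> 15 -> 24 -> 26
Result: insert 25 as left child of 26
Final tree (level order): [12, 9, 15, 5, None, None, 24, 1, None, None, 26, None, None, 25, 39]


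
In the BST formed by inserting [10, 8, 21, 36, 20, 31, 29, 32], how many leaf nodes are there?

Tree built from: [10, 8, 21, 36, 20, 31, 29, 32]
Tree (level-order array): [10, 8, 21, None, None, 20, 36, None, None, 31, None, 29, 32]
Rule: A leaf has 0 children.
Per-node child counts:
  node 10: 2 child(ren)
  node 8: 0 child(ren)
  node 21: 2 child(ren)
  node 20: 0 child(ren)
  node 36: 1 child(ren)
  node 31: 2 child(ren)
  node 29: 0 child(ren)
  node 32: 0 child(ren)
Matching nodes: [8, 20, 29, 32]
Count of leaf nodes: 4


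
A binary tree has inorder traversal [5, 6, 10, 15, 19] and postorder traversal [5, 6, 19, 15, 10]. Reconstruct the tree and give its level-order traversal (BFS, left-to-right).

Inorder:   [5, 6, 10, 15, 19]
Postorder: [5, 6, 19, 15, 10]
Algorithm: postorder visits root last, so walk postorder right-to-left;
each value is the root of the current inorder slice — split it at that
value, recurse on the right subtree first, then the left.
Recursive splits:
  root=10; inorder splits into left=[5, 6], right=[15, 19]
  root=15; inorder splits into left=[], right=[19]
  root=19; inorder splits into left=[], right=[]
  root=6; inorder splits into left=[5], right=[]
  root=5; inorder splits into left=[], right=[]
Reconstructed level-order: [10, 6, 15, 5, 19]


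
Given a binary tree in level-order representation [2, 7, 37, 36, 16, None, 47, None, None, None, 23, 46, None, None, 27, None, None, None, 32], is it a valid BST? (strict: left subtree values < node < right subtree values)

Level-order array: [2, 7, 37, 36, 16, None, 47, None, None, None, 23, 46, None, None, 27, None, None, None, 32]
Validate using subtree bounds (lo, hi): at each node, require lo < value < hi,
then recurse left with hi=value and right with lo=value.
Preorder trace (stopping at first violation):
  at node 2 with bounds (-inf, +inf): OK
  at node 7 with bounds (-inf, 2): VIOLATION
Node 7 violates its bound: not (-inf < 7 < 2).
Result: Not a valid BST


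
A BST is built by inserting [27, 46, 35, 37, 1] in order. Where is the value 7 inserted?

Starting tree (level order): [27, 1, 46, None, None, 35, None, None, 37]
Insertion path: 27 -> 1
Result: insert 7 as right child of 1
Final tree (level order): [27, 1, 46, None, 7, 35, None, None, None, None, 37]


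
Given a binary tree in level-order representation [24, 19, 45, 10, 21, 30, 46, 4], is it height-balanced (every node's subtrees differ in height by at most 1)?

Tree (level-order array): [24, 19, 45, 10, 21, 30, 46, 4]
Definition: a tree is height-balanced if, at every node, |h(left) - h(right)| <= 1 (empty subtree has height -1).
Bottom-up per-node check:
  node 4: h_left=-1, h_right=-1, diff=0 [OK], height=0
  node 10: h_left=0, h_right=-1, diff=1 [OK], height=1
  node 21: h_left=-1, h_right=-1, diff=0 [OK], height=0
  node 19: h_left=1, h_right=0, diff=1 [OK], height=2
  node 30: h_left=-1, h_right=-1, diff=0 [OK], height=0
  node 46: h_left=-1, h_right=-1, diff=0 [OK], height=0
  node 45: h_left=0, h_right=0, diff=0 [OK], height=1
  node 24: h_left=2, h_right=1, diff=1 [OK], height=3
All nodes satisfy the balance condition.
Result: Balanced


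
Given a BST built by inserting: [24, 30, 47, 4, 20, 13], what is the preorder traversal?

Tree insertion order: [24, 30, 47, 4, 20, 13]
Tree (level-order array): [24, 4, 30, None, 20, None, 47, 13]
Preorder traversal: [24, 4, 20, 13, 30, 47]


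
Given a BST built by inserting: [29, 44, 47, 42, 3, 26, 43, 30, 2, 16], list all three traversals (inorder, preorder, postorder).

Tree insertion order: [29, 44, 47, 42, 3, 26, 43, 30, 2, 16]
Tree (level-order array): [29, 3, 44, 2, 26, 42, 47, None, None, 16, None, 30, 43]
Inorder (L, root, R): [2, 3, 16, 26, 29, 30, 42, 43, 44, 47]
Preorder (root, L, R): [29, 3, 2, 26, 16, 44, 42, 30, 43, 47]
Postorder (L, R, root): [2, 16, 26, 3, 30, 43, 42, 47, 44, 29]


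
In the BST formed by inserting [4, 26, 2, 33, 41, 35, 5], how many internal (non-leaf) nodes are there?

Tree built from: [4, 26, 2, 33, 41, 35, 5]
Tree (level-order array): [4, 2, 26, None, None, 5, 33, None, None, None, 41, 35]
Rule: An internal node has at least one child.
Per-node child counts:
  node 4: 2 child(ren)
  node 2: 0 child(ren)
  node 26: 2 child(ren)
  node 5: 0 child(ren)
  node 33: 1 child(ren)
  node 41: 1 child(ren)
  node 35: 0 child(ren)
Matching nodes: [4, 26, 33, 41]
Count of internal (non-leaf) nodes: 4


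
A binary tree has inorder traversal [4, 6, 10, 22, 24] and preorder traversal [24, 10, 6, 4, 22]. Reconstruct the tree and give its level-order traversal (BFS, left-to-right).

Inorder:  [4, 6, 10, 22, 24]
Preorder: [24, 10, 6, 4, 22]
Algorithm: preorder visits root first, so consume preorder in order;
for each root, split the current inorder slice at that value into
left-subtree inorder and right-subtree inorder, then recurse.
Recursive splits:
  root=24; inorder splits into left=[4, 6, 10, 22], right=[]
  root=10; inorder splits into left=[4, 6], right=[22]
  root=6; inorder splits into left=[4], right=[]
  root=4; inorder splits into left=[], right=[]
  root=22; inorder splits into left=[], right=[]
Reconstructed level-order: [24, 10, 6, 22, 4]


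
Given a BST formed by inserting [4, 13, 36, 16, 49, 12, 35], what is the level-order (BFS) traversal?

Tree insertion order: [4, 13, 36, 16, 49, 12, 35]
Tree (level-order array): [4, None, 13, 12, 36, None, None, 16, 49, None, 35]
BFS from the root, enqueuing left then right child of each popped node:
  queue [4] -> pop 4, enqueue [13], visited so far: [4]
  queue [13] -> pop 13, enqueue [12, 36], visited so far: [4, 13]
  queue [12, 36] -> pop 12, enqueue [none], visited so far: [4, 13, 12]
  queue [36] -> pop 36, enqueue [16, 49], visited so far: [4, 13, 12, 36]
  queue [16, 49] -> pop 16, enqueue [35], visited so far: [4, 13, 12, 36, 16]
  queue [49, 35] -> pop 49, enqueue [none], visited so far: [4, 13, 12, 36, 16, 49]
  queue [35] -> pop 35, enqueue [none], visited so far: [4, 13, 12, 36, 16, 49, 35]
Result: [4, 13, 12, 36, 16, 49, 35]


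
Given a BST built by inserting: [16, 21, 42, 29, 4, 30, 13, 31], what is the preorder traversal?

Tree insertion order: [16, 21, 42, 29, 4, 30, 13, 31]
Tree (level-order array): [16, 4, 21, None, 13, None, 42, None, None, 29, None, None, 30, None, 31]
Preorder traversal: [16, 4, 13, 21, 42, 29, 30, 31]


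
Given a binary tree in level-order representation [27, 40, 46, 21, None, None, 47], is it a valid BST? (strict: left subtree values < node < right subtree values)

Level-order array: [27, 40, 46, 21, None, None, 47]
Validate using subtree bounds (lo, hi): at each node, require lo < value < hi,
then recurse left with hi=value and right with lo=value.
Preorder trace (stopping at first violation):
  at node 27 with bounds (-inf, +inf): OK
  at node 40 with bounds (-inf, 27): VIOLATION
Node 40 violates its bound: not (-inf < 40 < 27).
Result: Not a valid BST


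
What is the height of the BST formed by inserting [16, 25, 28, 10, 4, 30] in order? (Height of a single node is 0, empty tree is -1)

Insertion order: [16, 25, 28, 10, 4, 30]
Tree (level-order array): [16, 10, 25, 4, None, None, 28, None, None, None, 30]
Compute height bottom-up (empty subtree = -1):
  height(4) = 1 + max(-1, -1) = 0
  height(10) = 1 + max(0, -1) = 1
  height(30) = 1 + max(-1, -1) = 0
  height(28) = 1 + max(-1, 0) = 1
  height(25) = 1 + max(-1, 1) = 2
  height(16) = 1 + max(1, 2) = 3
Height = 3


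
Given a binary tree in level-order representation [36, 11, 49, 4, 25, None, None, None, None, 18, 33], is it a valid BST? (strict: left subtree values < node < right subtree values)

Level-order array: [36, 11, 49, 4, 25, None, None, None, None, 18, 33]
Validate using subtree bounds (lo, hi): at each node, require lo < value < hi,
then recurse left with hi=value and right with lo=value.
Preorder trace (stopping at first violation):
  at node 36 with bounds (-inf, +inf): OK
  at node 11 with bounds (-inf, 36): OK
  at node 4 with bounds (-inf, 11): OK
  at node 25 with bounds (11, 36): OK
  at node 18 with bounds (11, 25): OK
  at node 33 with bounds (25, 36): OK
  at node 49 with bounds (36, +inf): OK
No violation found at any node.
Result: Valid BST


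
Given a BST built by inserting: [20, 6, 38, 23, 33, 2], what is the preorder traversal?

Tree insertion order: [20, 6, 38, 23, 33, 2]
Tree (level-order array): [20, 6, 38, 2, None, 23, None, None, None, None, 33]
Preorder traversal: [20, 6, 2, 38, 23, 33]


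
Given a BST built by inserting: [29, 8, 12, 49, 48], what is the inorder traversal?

Tree insertion order: [29, 8, 12, 49, 48]
Tree (level-order array): [29, 8, 49, None, 12, 48]
Inorder traversal: [8, 12, 29, 48, 49]


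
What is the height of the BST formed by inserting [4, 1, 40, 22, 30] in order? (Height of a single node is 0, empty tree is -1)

Insertion order: [4, 1, 40, 22, 30]
Tree (level-order array): [4, 1, 40, None, None, 22, None, None, 30]
Compute height bottom-up (empty subtree = -1):
  height(1) = 1 + max(-1, -1) = 0
  height(30) = 1 + max(-1, -1) = 0
  height(22) = 1 + max(-1, 0) = 1
  height(40) = 1 + max(1, -1) = 2
  height(4) = 1 + max(0, 2) = 3
Height = 3


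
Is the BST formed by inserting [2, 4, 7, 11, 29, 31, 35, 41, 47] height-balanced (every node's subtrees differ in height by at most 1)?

Tree (level-order array): [2, None, 4, None, 7, None, 11, None, 29, None, 31, None, 35, None, 41, None, 47]
Definition: a tree is height-balanced if, at every node, |h(left) - h(right)| <= 1 (empty subtree has height -1).
Bottom-up per-node check:
  node 47: h_left=-1, h_right=-1, diff=0 [OK], height=0
  node 41: h_left=-1, h_right=0, diff=1 [OK], height=1
  node 35: h_left=-1, h_right=1, diff=2 [FAIL (|-1-1|=2 > 1)], height=2
  node 31: h_left=-1, h_right=2, diff=3 [FAIL (|-1-2|=3 > 1)], height=3
  node 29: h_left=-1, h_right=3, diff=4 [FAIL (|-1-3|=4 > 1)], height=4
  node 11: h_left=-1, h_right=4, diff=5 [FAIL (|-1-4|=5 > 1)], height=5
  node 7: h_left=-1, h_right=5, diff=6 [FAIL (|-1-5|=6 > 1)], height=6
  node 4: h_left=-1, h_right=6, diff=7 [FAIL (|-1-6|=7 > 1)], height=7
  node 2: h_left=-1, h_right=7, diff=8 [FAIL (|-1-7|=8 > 1)], height=8
Node 35 violates the condition: |-1 - 1| = 2 > 1.
Result: Not balanced


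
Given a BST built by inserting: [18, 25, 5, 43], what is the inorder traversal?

Tree insertion order: [18, 25, 5, 43]
Tree (level-order array): [18, 5, 25, None, None, None, 43]
Inorder traversal: [5, 18, 25, 43]


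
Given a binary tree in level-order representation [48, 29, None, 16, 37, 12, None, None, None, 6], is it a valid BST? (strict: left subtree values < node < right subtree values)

Level-order array: [48, 29, None, 16, 37, 12, None, None, None, 6]
Validate using subtree bounds (lo, hi): at each node, require lo < value < hi,
then recurse left with hi=value and right with lo=value.
Preorder trace (stopping at first violation):
  at node 48 with bounds (-inf, +inf): OK
  at node 29 with bounds (-inf, 48): OK
  at node 16 with bounds (-inf, 29): OK
  at node 12 with bounds (-inf, 16): OK
  at node 6 with bounds (-inf, 12): OK
  at node 37 with bounds (29, 48): OK
No violation found at any node.
Result: Valid BST


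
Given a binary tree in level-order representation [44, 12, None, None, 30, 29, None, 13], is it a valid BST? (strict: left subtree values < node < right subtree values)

Level-order array: [44, 12, None, None, 30, 29, None, 13]
Validate using subtree bounds (lo, hi): at each node, require lo < value < hi,
then recurse left with hi=value and right with lo=value.
Preorder trace (stopping at first violation):
  at node 44 with bounds (-inf, +inf): OK
  at node 12 with bounds (-inf, 44): OK
  at node 30 with bounds (12, 44): OK
  at node 29 with bounds (12, 30): OK
  at node 13 with bounds (12, 29): OK
No violation found at any node.
Result: Valid BST


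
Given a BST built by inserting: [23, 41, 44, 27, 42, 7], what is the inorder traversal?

Tree insertion order: [23, 41, 44, 27, 42, 7]
Tree (level-order array): [23, 7, 41, None, None, 27, 44, None, None, 42]
Inorder traversal: [7, 23, 27, 41, 42, 44]


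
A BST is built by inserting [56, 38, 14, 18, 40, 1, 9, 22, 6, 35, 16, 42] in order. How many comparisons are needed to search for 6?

Search path for 6: 56 -> 38 -> 14 -> 1 -> 9 -> 6
Found: True
Comparisons: 6


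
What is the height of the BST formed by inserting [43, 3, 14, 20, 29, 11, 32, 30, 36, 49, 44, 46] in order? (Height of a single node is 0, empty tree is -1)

Insertion order: [43, 3, 14, 20, 29, 11, 32, 30, 36, 49, 44, 46]
Tree (level-order array): [43, 3, 49, None, 14, 44, None, 11, 20, None, 46, None, None, None, 29, None, None, None, 32, 30, 36]
Compute height bottom-up (empty subtree = -1):
  height(11) = 1 + max(-1, -1) = 0
  height(30) = 1 + max(-1, -1) = 0
  height(36) = 1 + max(-1, -1) = 0
  height(32) = 1 + max(0, 0) = 1
  height(29) = 1 + max(-1, 1) = 2
  height(20) = 1 + max(-1, 2) = 3
  height(14) = 1 + max(0, 3) = 4
  height(3) = 1 + max(-1, 4) = 5
  height(46) = 1 + max(-1, -1) = 0
  height(44) = 1 + max(-1, 0) = 1
  height(49) = 1 + max(1, -1) = 2
  height(43) = 1 + max(5, 2) = 6
Height = 6


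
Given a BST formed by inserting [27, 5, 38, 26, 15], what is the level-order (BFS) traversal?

Tree insertion order: [27, 5, 38, 26, 15]
Tree (level-order array): [27, 5, 38, None, 26, None, None, 15]
BFS from the root, enqueuing left then right child of each popped node:
  queue [27] -> pop 27, enqueue [5, 38], visited so far: [27]
  queue [5, 38] -> pop 5, enqueue [26], visited so far: [27, 5]
  queue [38, 26] -> pop 38, enqueue [none], visited so far: [27, 5, 38]
  queue [26] -> pop 26, enqueue [15], visited so far: [27, 5, 38, 26]
  queue [15] -> pop 15, enqueue [none], visited so far: [27, 5, 38, 26, 15]
Result: [27, 5, 38, 26, 15]


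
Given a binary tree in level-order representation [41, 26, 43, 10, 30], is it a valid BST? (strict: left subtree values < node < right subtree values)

Level-order array: [41, 26, 43, 10, 30]
Validate using subtree bounds (lo, hi): at each node, require lo < value < hi,
then recurse left with hi=value and right with lo=value.
Preorder trace (stopping at first violation):
  at node 41 with bounds (-inf, +inf): OK
  at node 26 with bounds (-inf, 41): OK
  at node 10 with bounds (-inf, 26): OK
  at node 30 with bounds (26, 41): OK
  at node 43 with bounds (41, +inf): OK
No violation found at any node.
Result: Valid BST


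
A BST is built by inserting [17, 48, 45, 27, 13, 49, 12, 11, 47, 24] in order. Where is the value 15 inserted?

Starting tree (level order): [17, 13, 48, 12, None, 45, 49, 11, None, 27, 47, None, None, None, None, 24]
Insertion path: 17 -> 13
Result: insert 15 as right child of 13
Final tree (level order): [17, 13, 48, 12, 15, 45, 49, 11, None, None, None, 27, 47, None, None, None, None, 24]


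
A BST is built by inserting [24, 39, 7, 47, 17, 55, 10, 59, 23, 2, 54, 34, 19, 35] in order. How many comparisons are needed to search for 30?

Search path for 30: 24 -> 39 -> 34
Found: False
Comparisons: 3


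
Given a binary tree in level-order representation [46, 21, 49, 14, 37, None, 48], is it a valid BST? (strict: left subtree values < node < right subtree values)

Level-order array: [46, 21, 49, 14, 37, None, 48]
Validate using subtree bounds (lo, hi): at each node, require lo < value < hi,
then recurse left with hi=value and right with lo=value.
Preorder trace (stopping at first violation):
  at node 46 with bounds (-inf, +inf): OK
  at node 21 with bounds (-inf, 46): OK
  at node 14 with bounds (-inf, 21): OK
  at node 37 with bounds (21, 46): OK
  at node 49 with bounds (46, +inf): OK
  at node 48 with bounds (49, +inf): VIOLATION
Node 48 violates its bound: not (49 < 48 < +inf).
Result: Not a valid BST


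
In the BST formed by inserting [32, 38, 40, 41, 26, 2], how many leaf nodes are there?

Tree built from: [32, 38, 40, 41, 26, 2]
Tree (level-order array): [32, 26, 38, 2, None, None, 40, None, None, None, 41]
Rule: A leaf has 0 children.
Per-node child counts:
  node 32: 2 child(ren)
  node 26: 1 child(ren)
  node 2: 0 child(ren)
  node 38: 1 child(ren)
  node 40: 1 child(ren)
  node 41: 0 child(ren)
Matching nodes: [2, 41]
Count of leaf nodes: 2


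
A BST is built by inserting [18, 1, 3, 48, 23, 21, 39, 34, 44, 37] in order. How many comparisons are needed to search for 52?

Search path for 52: 18 -> 48
Found: False
Comparisons: 2


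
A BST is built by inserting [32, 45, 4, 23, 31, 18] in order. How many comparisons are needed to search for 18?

Search path for 18: 32 -> 4 -> 23 -> 18
Found: True
Comparisons: 4


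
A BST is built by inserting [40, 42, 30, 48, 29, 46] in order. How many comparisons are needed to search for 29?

Search path for 29: 40 -> 30 -> 29
Found: True
Comparisons: 3


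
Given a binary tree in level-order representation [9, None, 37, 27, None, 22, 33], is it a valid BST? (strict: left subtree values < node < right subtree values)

Level-order array: [9, None, 37, 27, None, 22, 33]
Validate using subtree bounds (lo, hi): at each node, require lo < value < hi,
then recurse left with hi=value and right with lo=value.
Preorder trace (stopping at first violation):
  at node 9 with bounds (-inf, +inf): OK
  at node 37 with bounds (9, +inf): OK
  at node 27 with bounds (9, 37): OK
  at node 22 with bounds (9, 27): OK
  at node 33 with bounds (27, 37): OK
No violation found at any node.
Result: Valid BST


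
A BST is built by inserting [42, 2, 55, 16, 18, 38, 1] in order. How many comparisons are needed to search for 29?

Search path for 29: 42 -> 2 -> 16 -> 18 -> 38
Found: False
Comparisons: 5


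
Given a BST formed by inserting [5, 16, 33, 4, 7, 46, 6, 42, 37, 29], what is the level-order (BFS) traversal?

Tree insertion order: [5, 16, 33, 4, 7, 46, 6, 42, 37, 29]
Tree (level-order array): [5, 4, 16, None, None, 7, 33, 6, None, 29, 46, None, None, None, None, 42, None, 37]
BFS from the root, enqueuing left then right child of each popped node:
  queue [5] -> pop 5, enqueue [4, 16], visited so far: [5]
  queue [4, 16] -> pop 4, enqueue [none], visited so far: [5, 4]
  queue [16] -> pop 16, enqueue [7, 33], visited so far: [5, 4, 16]
  queue [7, 33] -> pop 7, enqueue [6], visited so far: [5, 4, 16, 7]
  queue [33, 6] -> pop 33, enqueue [29, 46], visited so far: [5, 4, 16, 7, 33]
  queue [6, 29, 46] -> pop 6, enqueue [none], visited so far: [5, 4, 16, 7, 33, 6]
  queue [29, 46] -> pop 29, enqueue [none], visited so far: [5, 4, 16, 7, 33, 6, 29]
  queue [46] -> pop 46, enqueue [42], visited so far: [5, 4, 16, 7, 33, 6, 29, 46]
  queue [42] -> pop 42, enqueue [37], visited so far: [5, 4, 16, 7, 33, 6, 29, 46, 42]
  queue [37] -> pop 37, enqueue [none], visited so far: [5, 4, 16, 7, 33, 6, 29, 46, 42, 37]
Result: [5, 4, 16, 7, 33, 6, 29, 46, 42, 37]


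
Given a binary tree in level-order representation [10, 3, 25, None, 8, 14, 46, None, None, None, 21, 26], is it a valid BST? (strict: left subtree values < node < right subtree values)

Level-order array: [10, 3, 25, None, 8, 14, 46, None, None, None, 21, 26]
Validate using subtree bounds (lo, hi): at each node, require lo < value < hi,
then recurse left with hi=value and right with lo=value.
Preorder trace (stopping at first violation):
  at node 10 with bounds (-inf, +inf): OK
  at node 3 with bounds (-inf, 10): OK
  at node 8 with bounds (3, 10): OK
  at node 25 with bounds (10, +inf): OK
  at node 14 with bounds (10, 25): OK
  at node 21 with bounds (14, 25): OK
  at node 46 with bounds (25, +inf): OK
  at node 26 with bounds (25, 46): OK
No violation found at any node.
Result: Valid BST


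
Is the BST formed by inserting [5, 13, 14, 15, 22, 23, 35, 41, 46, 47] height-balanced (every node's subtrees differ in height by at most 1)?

Tree (level-order array): [5, None, 13, None, 14, None, 15, None, 22, None, 23, None, 35, None, 41, None, 46, None, 47]
Definition: a tree is height-balanced if, at every node, |h(left) - h(right)| <= 1 (empty subtree has height -1).
Bottom-up per-node check:
  node 47: h_left=-1, h_right=-1, diff=0 [OK], height=0
  node 46: h_left=-1, h_right=0, diff=1 [OK], height=1
  node 41: h_left=-1, h_right=1, diff=2 [FAIL (|-1-1|=2 > 1)], height=2
  node 35: h_left=-1, h_right=2, diff=3 [FAIL (|-1-2|=3 > 1)], height=3
  node 23: h_left=-1, h_right=3, diff=4 [FAIL (|-1-3|=4 > 1)], height=4
  node 22: h_left=-1, h_right=4, diff=5 [FAIL (|-1-4|=5 > 1)], height=5
  node 15: h_left=-1, h_right=5, diff=6 [FAIL (|-1-5|=6 > 1)], height=6
  node 14: h_left=-1, h_right=6, diff=7 [FAIL (|-1-6|=7 > 1)], height=7
  node 13: h_left=-1, h_right=7, diff=8 [FAIL (|-1-7|=8 > 1)], height=8
  node 5: h_left=-1, h_right=8, diff=9 [FAIL (|-1-8|=9 > 1)], height=9
Node 41 violates the condition: |-1 - 1| = 2 > 1.
Result: Not balanced


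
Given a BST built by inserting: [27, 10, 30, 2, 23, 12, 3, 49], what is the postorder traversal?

Tree insertion order: [27, 10, 30, 2, 23, 12, 3, 49]
Tree (level-order array): [27, 10, 30, 2, 23, None, 49, None, 3, 12]
Postorder traversal: [3, 2, 12, 23, 10, 49, 30, 27]


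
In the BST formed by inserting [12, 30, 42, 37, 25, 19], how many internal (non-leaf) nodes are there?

Tree built from: [12, 30, 42, 37, 25, 19]
Tree (level-order array): [12, None, 30, 25, 42, 19, None, 37]
Rule: An internal node has at least one child.
Per-node child counts:
  node 12: 1 child(ren)
  node 30: 2 child(ren)
  node 25: 1 child(ren)
  node 19: 0 child(ren)
  node 42: 1 child(ren)
  node 37: 0 child(ren)
Matching nodes: [12, 30, 25, 42]
Count of internal (non-leaf) nodes: 4


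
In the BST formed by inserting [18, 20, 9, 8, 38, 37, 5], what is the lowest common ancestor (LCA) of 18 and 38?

Tree insertion order: [18, 20, 9, 8, 38, 37, 5]
Tree (level-order array): [18, 9, 20, 8, None, None, 38, 5, None, 37]
In a BST, the LCA of p=18, q=38 is the first node v on the
root-to-leaf path with p <= v <= q (go left if both < v, right if both > v).
Walk from root:
  at 18: 18 <= 18 <= 38, this is the LCA
LCA = 18


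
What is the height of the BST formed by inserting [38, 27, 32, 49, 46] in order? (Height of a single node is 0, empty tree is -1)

Insertion order: [38, 27, 32, 49, 46]
Tree (level-order array): [38, 27, 49, None, 32, 46]
Compute height bottom-up (empty subtree = -1):
  height(32) = 1 + max(-1, -1) = 0
  height(27) = 1 + max(-1, 0) = 1
  height(46) = 1 + max(-1, -1) = 0
  height(49) = 1 + max(0, -1) = 1
  height(38) = 1 + max(1, 1) = 2
Height = 2


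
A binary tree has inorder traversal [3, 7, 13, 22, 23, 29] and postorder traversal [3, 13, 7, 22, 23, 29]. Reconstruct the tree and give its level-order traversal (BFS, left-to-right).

Inorder:   [3, 7, 13, 22, 23, 29]
Postorder: [3, 13, 7, 22, 23, 29]
Algorithm: postorder visits root last, so walk postorder right-to-left;
each value is the root of the current inorder slice — split it at that
value, recurse on the right subtree first, then the left.
Recursive splits:
  root=29; inorder splits into left=[3, 7, 13, 22, 23], right=[]
  root=23; inorder splits into left=[3, 7, 13, 22], right=[]
  root=22; inorder splits into left=[3, 7, 13], right=[]
  root=7; inorder splits into left=[3], right=[13]
  root=13; inorder splits into left=[], right=[]
  root=3; inorder splits into left=[], right=[]
Reconstructed level-order: [29, 23, 22, 7, 3, 13]


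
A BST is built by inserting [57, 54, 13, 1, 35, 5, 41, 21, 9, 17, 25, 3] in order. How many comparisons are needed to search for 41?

Search path for 41: 57 -> 54 -> 13 -> 35 -> 41
Found: True
Comparisons: 5


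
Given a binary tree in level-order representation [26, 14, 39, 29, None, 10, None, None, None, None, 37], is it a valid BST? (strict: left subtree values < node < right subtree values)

Level-order array: [26, 14, 39, 29, None, 10, None, None, None, None, 37]
Validate using subtree bounds (lo, hi): at each node, require lo < value < hi,
then recurse left with hi=value and right with lo=value.
Preorder trace (stopping at first violation):
  at node 26 with bounds (-inf, +inf): OK
  at node 14 with bounds (-inf, 26): OK
  at node 29 with bounds (-inf, 14): VIOLATION
Node 29 violates its bound: not (-inf < 29 < 14).
Result: Not a valid BST


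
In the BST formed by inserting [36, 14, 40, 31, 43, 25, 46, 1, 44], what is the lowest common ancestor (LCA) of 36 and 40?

Tree insertion order: [36, 14, 40, 31, 43, 25, 46, 1, 44]
Tree (level-order array): [36, 14, 40, 1, 31, None, 43, None, None, 25, None, None, 46, None, None, 44]
In a BST, the LCA of p=36, q=40 is the first node v on the
root-to-leaf path with p <= v <= q (go left if both < v, right if both > v).
Walk from root:
  at 36: 36 <= 36 <= 40, this is the LCA
LCA = 36


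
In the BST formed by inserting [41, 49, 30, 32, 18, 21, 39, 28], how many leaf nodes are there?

Tree built from: [41, 49, 30, 32, 18, 21, 39, 28]
Tree (level-order array): [41, 30, 49, 18, 32, None, None, None, 21, None, 39, None, 28]
Rule: A leaf has 0 children.
Per-node child counts:
  node 41: 2 child(ren)
  node 30: 2 child(ren)
  node 18: 1 child(ren)
  node 21: 1 child(ren)
  node 28: 0 child(ren)
  node 32: 1 child(ren)
  node 39: 0 child(ren)
  node 49: 0 child(ren)
Matching nodes: [28, 39, 49]
Count of leaf nodes: 3
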